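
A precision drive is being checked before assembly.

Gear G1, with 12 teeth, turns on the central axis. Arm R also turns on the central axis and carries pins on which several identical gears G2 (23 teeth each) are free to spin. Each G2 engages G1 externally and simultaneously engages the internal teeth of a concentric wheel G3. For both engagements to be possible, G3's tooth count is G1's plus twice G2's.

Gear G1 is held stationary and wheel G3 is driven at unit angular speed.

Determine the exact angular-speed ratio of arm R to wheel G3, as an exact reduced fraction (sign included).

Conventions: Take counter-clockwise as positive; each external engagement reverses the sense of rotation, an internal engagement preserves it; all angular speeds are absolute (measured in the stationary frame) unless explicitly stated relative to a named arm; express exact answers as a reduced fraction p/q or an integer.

topology: planetary set — G1 12T / G2 23T / G3 58T, arm = carrier (Willis)
ring teeth: 12 + 2·23 = 58
12(ω_sun−ω_arm) = −58(ω_ring−ω_arm),  ω_sun = 0, ω_ring = 1
12(0−ω_arm) = −58(1−ω_arm)  ⇒  70·ω_arm = 58  ⇒  ω_arm = 29/35
ω_out/ω_in = 29/35

29/35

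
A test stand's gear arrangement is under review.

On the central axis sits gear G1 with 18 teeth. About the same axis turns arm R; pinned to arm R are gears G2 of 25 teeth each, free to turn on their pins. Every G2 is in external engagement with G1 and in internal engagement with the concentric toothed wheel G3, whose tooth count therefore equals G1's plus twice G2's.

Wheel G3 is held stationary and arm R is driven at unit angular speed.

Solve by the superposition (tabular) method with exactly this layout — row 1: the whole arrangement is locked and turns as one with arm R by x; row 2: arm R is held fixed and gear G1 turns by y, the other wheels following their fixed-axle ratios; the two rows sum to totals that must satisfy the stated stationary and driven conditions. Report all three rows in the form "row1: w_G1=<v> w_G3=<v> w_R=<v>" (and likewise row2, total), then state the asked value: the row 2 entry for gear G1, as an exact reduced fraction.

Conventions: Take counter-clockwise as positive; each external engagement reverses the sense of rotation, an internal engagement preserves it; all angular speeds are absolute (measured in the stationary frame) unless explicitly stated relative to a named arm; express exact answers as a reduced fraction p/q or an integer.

row1: w_G1=1 w_G3=1 w_R=1
row2: w_G1=34/9 w_G3=-1 w_R=0
total: w_G1=43/9 w_G3=0 w_R=1
asked value: 34/9

topology: planetary set — G1 18T / G2 25T / G3 68T, arm = carrier (Willis)
superposition row 1 [locked train]: every member turns x
row 2 — arm fixed, fixed-axis ratios: sun y, ring −(18/68)·y, arm 0
boundary: total ω_ring = x − (18/68)·y = 0 and total ω_arm = x = 1  ⇒  y = 34/9, x = 1
row 2 ring = −(18/68)·34/9 = -1
totals (row 1 + row 2): sun 1 + 34/9 = 43/9, ring 1 + (-1) = 0, arm 1 + 0 = 1
asked cell (row2, sun) = 34/9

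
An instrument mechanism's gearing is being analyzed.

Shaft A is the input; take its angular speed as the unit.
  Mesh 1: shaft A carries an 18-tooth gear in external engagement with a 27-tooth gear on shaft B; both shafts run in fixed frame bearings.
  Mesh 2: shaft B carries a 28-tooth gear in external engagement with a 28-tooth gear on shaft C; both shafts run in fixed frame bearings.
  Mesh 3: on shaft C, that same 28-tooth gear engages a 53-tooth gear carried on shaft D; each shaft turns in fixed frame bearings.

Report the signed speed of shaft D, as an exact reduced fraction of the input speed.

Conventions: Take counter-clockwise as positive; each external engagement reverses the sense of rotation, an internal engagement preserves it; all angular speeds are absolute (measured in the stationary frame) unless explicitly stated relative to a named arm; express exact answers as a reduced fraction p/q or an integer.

-56/159

3-mesh fixed-axis compound train (all bearings frame-fixed)
mesh 1 [18T→27T]: |ω|/ω_in = 1×18/27 = 2/3, sense flips to −
mesh 2 [28T→28T]: |ω|/ω_in = (2/3)×28/28 = 2/3, sense flips to +
mesh 3 [28T→53T]: |ω|/ω_in = (2/3)×28/53 = 56/159, sense flips to −
signed output speed (× input speed) = -56/159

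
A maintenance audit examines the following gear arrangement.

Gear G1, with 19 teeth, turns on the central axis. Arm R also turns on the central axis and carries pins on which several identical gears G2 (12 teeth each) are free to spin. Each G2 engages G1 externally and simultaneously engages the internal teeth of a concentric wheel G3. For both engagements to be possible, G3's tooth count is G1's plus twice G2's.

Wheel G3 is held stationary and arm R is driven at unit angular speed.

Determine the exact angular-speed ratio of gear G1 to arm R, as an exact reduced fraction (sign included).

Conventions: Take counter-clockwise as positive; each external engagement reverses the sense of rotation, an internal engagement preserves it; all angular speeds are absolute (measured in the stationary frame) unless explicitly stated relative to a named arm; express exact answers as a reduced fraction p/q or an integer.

62/19

planetary set (19T centre, 12T on arm, 43T internal) — Willis relation
ring teeth: 19 + 2·12 = 43
19(ω_sun−ω_arm) = −43(ω_ring−ω_arm),  ω_ring = 0, ω_arm = 1
ω_sun = 1 − (43/19)(0−1) = 62/19
ω_out/ω_in = 62/19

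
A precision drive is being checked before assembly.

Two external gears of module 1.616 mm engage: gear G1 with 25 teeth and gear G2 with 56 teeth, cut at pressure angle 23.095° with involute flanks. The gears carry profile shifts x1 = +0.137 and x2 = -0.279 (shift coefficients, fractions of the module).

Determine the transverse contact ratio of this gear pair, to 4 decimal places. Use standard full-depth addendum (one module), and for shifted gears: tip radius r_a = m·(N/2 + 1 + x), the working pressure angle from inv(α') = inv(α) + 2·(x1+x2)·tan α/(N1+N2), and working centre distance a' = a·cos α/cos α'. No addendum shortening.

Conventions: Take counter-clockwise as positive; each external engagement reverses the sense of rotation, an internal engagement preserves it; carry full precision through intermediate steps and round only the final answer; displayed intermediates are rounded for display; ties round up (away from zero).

1.5656

recognized (one external pair, fixed centres): single-mesh tooth geometry, m = 1.616, N1 = 25, N2 = 56
base radii: r_b1 = 18.581086, r_b2 = 41.621632
tip radii: r_a1 = 22.037392, r_a2 = 46.413136
inv(α') = inv(23.095°) + 2·(+0.137-0.279)·tan α/(25+56) = 0.02185407  ⇒  α' = 22.61277°
a' = a·cos α / cos α' = 65.4480·cos 23.095°/cos 22.61277° = 65.216249
action lengths: √(r_a1²−r_b1²) = 11.848624, √(r_a2²−r_b2²) = 20.538231
base pitch p_b = π·m·cos α = 4.669936
CR = (11.848624 + 20.538231 − 65.216249·sin 22.61277°)/4.669936 = 1.565575
contact ratio ≈ 1.5656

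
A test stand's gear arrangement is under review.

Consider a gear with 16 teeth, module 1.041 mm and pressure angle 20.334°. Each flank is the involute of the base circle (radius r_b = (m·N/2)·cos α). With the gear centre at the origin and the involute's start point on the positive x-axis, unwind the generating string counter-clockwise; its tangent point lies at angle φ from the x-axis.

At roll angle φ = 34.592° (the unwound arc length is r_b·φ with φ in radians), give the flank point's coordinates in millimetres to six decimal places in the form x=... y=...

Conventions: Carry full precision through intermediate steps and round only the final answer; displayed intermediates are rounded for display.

single-mesh involute tooth geometry (16T wheel at module 1.041)
pitch radius r_p = m·N/2 = 1.041·16/2 = 8.328000
base radius r_b = r_p·cos α = 8.328000·cos 20.334° = 7.809023
roll angle φ = 34.592° = 0.60374429 rad
x = r_b·(cos φ + φ·sin φ) = 9.105154
y = r_b·(sin φ − φ·cos φ) = 0.552231

x=9.105154 y=0.552231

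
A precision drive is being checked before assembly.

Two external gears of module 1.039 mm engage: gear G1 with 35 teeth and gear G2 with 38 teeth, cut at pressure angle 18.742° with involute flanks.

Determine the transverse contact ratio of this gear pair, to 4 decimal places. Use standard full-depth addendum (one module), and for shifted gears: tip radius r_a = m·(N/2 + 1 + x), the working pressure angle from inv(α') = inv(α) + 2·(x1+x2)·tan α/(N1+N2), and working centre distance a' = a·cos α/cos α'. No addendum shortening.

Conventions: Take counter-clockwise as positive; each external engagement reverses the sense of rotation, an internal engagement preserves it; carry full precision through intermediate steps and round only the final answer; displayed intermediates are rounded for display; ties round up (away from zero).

class = single-mesh tooth geometry [involute pair 35T × 38T, m = 1.039]
base radii: r_b1 = 17.218373, r_b2 = 18.694234
tip radii: r_a1 = 19.221500, r_a2 = 20.780000
no profile shift: α' = α, a' = a
action lengths: √(r_a1²−r_b1²) = 8.543635, √(r_a2²−r_b2²) = 9.073810
base pitch p_b = π·m·cos α = 3.091035
CR = (8.543635 + 9.073810 − 37.923500·sin 18.74200°)/3.091035 = 1.757453
contact ratio ≈ 1.7575

1.7575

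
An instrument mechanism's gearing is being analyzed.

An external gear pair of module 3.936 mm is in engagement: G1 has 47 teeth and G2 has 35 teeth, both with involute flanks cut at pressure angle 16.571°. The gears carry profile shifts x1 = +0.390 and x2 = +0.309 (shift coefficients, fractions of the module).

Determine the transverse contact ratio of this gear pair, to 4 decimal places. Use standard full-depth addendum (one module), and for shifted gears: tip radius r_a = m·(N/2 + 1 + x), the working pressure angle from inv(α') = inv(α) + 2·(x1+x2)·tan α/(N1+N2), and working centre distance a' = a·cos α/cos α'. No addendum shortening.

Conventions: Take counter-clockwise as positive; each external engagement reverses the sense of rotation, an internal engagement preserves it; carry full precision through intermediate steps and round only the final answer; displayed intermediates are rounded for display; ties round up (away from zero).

1.7654

recognized (one external pair, fixed centres): single-mesh tooth geometry, m = 3.936, N1 = 47, N2 = 35
base radii: r_b1 = 88.654368, r_b2 = 66.019211
tip radii: r_a1 = 97.967040, r_a2 = 74.032224
inv(α') = inv(16.571°) + 2·(+0.390+0.309)·tan α/(47+35) = 0.01341646  ⇒  α' = 19.33264°
a' = a·cos α / cos α' = 161.3760·cos 16.571°/cos 19.33264° = 163.916412
action lengths: √(r_a1²−r_b1²) = 41.688654, √(r_a2²−r_b2²) = 33.499762
base pitch p_b = π·m·cos α = 11.851741
CR = (41.688654 + 33.499762 − 163.916412·sin 19.33264°)/11.851741 = 1.765442
contact ratio ≈ 1.7654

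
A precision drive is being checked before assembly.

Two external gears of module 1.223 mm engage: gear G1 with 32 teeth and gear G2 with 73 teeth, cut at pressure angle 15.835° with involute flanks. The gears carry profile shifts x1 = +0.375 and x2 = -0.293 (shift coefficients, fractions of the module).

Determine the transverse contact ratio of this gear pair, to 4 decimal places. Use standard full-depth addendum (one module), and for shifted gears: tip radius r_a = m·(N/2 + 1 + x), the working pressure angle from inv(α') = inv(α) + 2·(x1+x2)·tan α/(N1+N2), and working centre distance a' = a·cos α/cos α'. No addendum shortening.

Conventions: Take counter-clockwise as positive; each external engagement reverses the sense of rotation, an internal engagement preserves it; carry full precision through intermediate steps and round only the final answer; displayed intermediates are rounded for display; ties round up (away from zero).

topology: single-mesh involute geometry — m = 1.223, 32T/73T pair
base radii: r_b1 = 18.825424, r_b2 = 42.945497
tip radii: r_a1 = 21.249625, r_a2 = 45.504161
inv(α') = inv(15.835°) + 2·(+0.375-0.293)·tan α/(32+73) = 0.00770149  ⇒  α' = 16.14411°
a' = a·cos α / cos α' = 64.2075·cos 15.835°/cos 16.14411° = 64.306838
action lengths: √(r_a1²−r_b1²) = 9.856470, √(r_a2²−r_b2²) = 15.043700
base pitch p_b = π·m·cos α = 3.696363
CR = (9.856470 + 15.043700 − 64.306838·sin 16.14411°)/3.696363 = 1.898995
contact ratio ≈ 1.8990

1.8990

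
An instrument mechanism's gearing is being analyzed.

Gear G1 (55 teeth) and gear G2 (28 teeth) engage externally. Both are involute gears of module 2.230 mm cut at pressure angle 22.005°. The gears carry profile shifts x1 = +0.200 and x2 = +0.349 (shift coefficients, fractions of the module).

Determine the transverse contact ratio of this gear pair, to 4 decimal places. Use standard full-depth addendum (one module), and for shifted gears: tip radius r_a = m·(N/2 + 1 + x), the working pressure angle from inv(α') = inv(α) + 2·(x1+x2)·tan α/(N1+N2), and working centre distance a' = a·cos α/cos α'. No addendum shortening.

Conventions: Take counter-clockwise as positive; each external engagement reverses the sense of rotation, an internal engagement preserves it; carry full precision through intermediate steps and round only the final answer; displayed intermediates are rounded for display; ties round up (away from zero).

1.5302

class = single-mesh tooth geometry [involute pair 55T × 28T, m = 2.230]
base radii: r_b1 = 56.857545, r_b2 = 28.945659
tip radii: r_a1 = 64.001000, r_a2 = 34.228270
inv(α') = inv(22.005°) + 2·(+0.200+0.349)·tan α/(55+28) = 0.02541421  ⇒  α' = 23.72611°
a' = a·cos α / cos α' = 92.5450·cos 22.005°/cos 23.72611° = 93.724898
action lengths: √(r_a1²−r_b1²) = 29.382777, √(r_a2²−r_b2²) = 18.268095
base pitch p_b = π·m·cos α = 6.495391
CR = (29.382777 + 18.268095 − 93.724898·sin 23.72611°)/6.495391 = 1.530200
contact ratio ≈ 1.5302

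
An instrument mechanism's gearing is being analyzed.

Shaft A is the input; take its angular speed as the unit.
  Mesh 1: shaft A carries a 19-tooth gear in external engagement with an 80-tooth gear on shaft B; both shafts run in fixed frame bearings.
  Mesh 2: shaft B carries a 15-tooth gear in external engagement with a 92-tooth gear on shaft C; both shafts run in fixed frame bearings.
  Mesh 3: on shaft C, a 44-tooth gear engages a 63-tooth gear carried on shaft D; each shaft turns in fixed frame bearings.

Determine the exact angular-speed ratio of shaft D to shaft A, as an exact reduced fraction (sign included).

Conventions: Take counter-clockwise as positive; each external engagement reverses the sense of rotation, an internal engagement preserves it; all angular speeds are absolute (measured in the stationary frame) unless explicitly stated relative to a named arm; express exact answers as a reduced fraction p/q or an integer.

-209/7728

class = fixed-axis compound train [3 meshes; 3 ratios multiply, 3 sense flips]
mesh 1 [19T→80T]: running ratio 19/80, sense −
mesh 2 [15T→92T]: running ratio 57/1472, sense +
mesh 3 [44T→63T]: running ratio 209/7728, sense −
ω_out/ω_in = -209/7728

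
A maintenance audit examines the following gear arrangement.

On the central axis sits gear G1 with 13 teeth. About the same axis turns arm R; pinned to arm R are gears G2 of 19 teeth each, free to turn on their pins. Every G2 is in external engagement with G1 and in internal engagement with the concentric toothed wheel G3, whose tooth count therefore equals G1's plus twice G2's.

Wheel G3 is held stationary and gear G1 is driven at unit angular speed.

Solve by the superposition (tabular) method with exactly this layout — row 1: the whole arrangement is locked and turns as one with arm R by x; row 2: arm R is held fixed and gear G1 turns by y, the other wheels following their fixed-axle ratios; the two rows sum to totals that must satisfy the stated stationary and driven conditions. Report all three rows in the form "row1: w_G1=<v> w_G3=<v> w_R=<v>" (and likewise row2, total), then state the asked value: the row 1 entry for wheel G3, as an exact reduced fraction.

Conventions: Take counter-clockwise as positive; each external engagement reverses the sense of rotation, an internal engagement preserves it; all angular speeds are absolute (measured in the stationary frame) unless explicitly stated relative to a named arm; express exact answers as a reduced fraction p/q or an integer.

row1: w_G1=13/64 w_G3=13/64 w_R=13/64
row2: w_G1=51/64 w_G3=-13/64 w_R=0
total: w_G1=1 w_G3=0 w_R=13/64
asked value: 13/64

topology: planetary set — G1 13T / G2 19T / G3 51T, arm = carrier (Willis)
row 1: whole set turns with the arm by x
row 2 (arm held, sun turns y): ω_ring = −(13/51)·y, ω_arm = 0
boundary: total ω_ring = x − (13/51)·y = 0 and total ω_sun = x + y = 1  ⇒  y = 51/64, x = 13/64
row 2 ring = −(13/51)·51/64 = -13/64
totals (row 1 + row 2): sun 13/64 + 51/64 = 1, ring 13/64 + (-13/64) = 0, arm 13/64 + 0 = 13/64
asked cell (row1, ring) = 13/64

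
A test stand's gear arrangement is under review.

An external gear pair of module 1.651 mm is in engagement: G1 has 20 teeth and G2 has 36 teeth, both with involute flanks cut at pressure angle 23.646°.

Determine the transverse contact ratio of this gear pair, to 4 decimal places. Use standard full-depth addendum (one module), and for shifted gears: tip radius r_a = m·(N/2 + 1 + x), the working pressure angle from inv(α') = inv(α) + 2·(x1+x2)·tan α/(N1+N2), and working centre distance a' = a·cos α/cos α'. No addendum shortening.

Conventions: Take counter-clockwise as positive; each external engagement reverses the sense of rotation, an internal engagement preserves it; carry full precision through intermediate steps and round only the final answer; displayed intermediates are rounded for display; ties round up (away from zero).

1.4942

recognized (one external pair, fixed centres): single-mesh tooth geometry, m = 1.651, N1 = 20, N2 = 36
base radii: r_b1 = 15.123837, r_b2 = 27.222907
tip radii: r_a1 = 18.161000, r_a2 = 31.369000
no profile shift: α' = α, a' = a
action lengths: √(r_a1²−r_b1²) = 10.054425, √(r_a2²−r_b2²) = 15.586132
base pitch p_b = π·m·cos α = 4.751294
CR = (10.054425 + 15.586132 − 46.228000·sin 23.64600°)/4.751294 = 1.494165
contact ratio ≈ 1.4942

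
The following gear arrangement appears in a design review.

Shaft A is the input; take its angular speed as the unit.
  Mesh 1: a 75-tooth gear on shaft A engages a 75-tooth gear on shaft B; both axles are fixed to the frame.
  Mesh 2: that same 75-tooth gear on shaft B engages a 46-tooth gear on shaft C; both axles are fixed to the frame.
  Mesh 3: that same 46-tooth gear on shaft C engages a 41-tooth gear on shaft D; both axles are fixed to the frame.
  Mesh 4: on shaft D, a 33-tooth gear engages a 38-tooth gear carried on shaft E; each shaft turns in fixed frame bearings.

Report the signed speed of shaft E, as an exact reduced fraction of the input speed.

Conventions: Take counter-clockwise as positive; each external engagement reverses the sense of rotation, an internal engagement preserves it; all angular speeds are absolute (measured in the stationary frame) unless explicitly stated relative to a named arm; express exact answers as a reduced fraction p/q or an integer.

4-mesh fixed-axis compound train (all bearings frame-fixed)
mesh 1 [75T→75T]: |ω|/ω_in = 1×75/75 = 1, sense flips to −
mesh 2 [75T→46T]: |ω|/ω_in = 1×75/46 = 75/46, sense flips to +
mesh 3 [46T→41T]: |ω|/ω_in = (75/46)×46/41 = 75/41, sense flips to −
mesh 4 [33T→38T]: |ω|/ω_in = (75/41)×33/38 = 2475/1558, sense flips to +
signed output speed (× input speed) = 2475/1558

2475/1558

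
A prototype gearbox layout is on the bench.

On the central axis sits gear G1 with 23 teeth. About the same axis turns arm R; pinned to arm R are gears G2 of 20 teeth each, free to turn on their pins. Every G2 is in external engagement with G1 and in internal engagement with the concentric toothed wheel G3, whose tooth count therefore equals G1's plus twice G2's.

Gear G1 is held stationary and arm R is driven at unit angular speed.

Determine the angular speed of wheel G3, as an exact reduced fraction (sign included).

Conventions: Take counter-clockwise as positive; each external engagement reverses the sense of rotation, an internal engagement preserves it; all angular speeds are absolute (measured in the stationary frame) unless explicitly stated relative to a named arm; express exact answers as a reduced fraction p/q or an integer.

planetary set (23T centre, 20T on arm, 63T internal) — Willis relation
ring teeth: 23 + 2·20 = 63
23(ω_sun−ω_arm) = −63(ω_ring−ω_arm),  ω_sun = 0, ω_arm = 1
ω_ring = 1 − (23/63)(0−1) = 86/63
exact speed ratio = 86/63

86/63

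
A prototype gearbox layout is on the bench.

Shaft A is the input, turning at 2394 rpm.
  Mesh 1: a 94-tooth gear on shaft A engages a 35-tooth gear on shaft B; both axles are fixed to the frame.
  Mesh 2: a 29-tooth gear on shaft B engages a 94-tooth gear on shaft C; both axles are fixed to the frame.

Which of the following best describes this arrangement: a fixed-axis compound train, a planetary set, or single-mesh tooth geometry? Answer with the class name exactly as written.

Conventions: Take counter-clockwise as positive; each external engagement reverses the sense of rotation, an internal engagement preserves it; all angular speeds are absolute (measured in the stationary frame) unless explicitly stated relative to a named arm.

topology: fixed-axis compound train — 2 meshes, A→C
classification: fixed-axis compound train

fixed-axis compound train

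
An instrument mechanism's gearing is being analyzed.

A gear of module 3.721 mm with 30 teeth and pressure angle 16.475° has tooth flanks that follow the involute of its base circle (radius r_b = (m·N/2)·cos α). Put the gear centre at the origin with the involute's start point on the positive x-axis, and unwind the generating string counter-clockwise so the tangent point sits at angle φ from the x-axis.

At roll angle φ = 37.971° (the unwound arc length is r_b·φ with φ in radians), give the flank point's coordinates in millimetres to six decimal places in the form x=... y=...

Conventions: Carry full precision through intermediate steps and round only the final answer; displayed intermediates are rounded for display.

class = single-mesh tooth geometry [base-circle involute, m = 3.721, 30T]
pitch radius r_p = m·N/2 = 3.721·30/2 = 55.815000
base radius r_b = r_p·cos α = 55.815000·cos 16.475° = 53.523435
roll angle φ = 37.971° = 0.66271897 rad
x = r_b·(cos φ + φ·sin φ) = 64.017691
y = r_b·(sin φ − φ·cos φ) = 4.968389

x=64.017691 y=4.968389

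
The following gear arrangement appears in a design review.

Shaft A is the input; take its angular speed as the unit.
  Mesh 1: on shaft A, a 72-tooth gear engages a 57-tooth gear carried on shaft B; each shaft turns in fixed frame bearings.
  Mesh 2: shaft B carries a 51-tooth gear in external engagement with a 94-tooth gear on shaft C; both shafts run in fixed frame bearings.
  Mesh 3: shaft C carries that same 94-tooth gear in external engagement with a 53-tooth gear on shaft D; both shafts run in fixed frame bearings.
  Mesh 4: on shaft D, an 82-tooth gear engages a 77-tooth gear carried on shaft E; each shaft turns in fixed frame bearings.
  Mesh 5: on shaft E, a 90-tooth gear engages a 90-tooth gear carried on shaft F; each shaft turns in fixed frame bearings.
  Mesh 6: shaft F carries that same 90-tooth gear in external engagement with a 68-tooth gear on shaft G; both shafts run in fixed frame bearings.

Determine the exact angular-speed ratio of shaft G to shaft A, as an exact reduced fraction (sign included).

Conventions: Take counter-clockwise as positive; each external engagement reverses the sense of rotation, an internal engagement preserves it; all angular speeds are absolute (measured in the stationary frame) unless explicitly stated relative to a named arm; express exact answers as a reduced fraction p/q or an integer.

class = fixed-axis compound train [6 meshes; 6 ratios multiply, 6 sense flips]
mesh 1 [72T→57T]: running ratio 24/19, sense −
mesh 2 [51T→94T]: running ratio 612/893, sense +
mesh 3 [94T→53T]: running ratio 1224/1007, sense −
mesh 4 [82T→77T]: running ratio 100368/77539, sense +
mesh 5 [90T→90T]: running ratio 100368/77539, sense −
mesh 6 [90T→68T]: running ratio 132840/77539, sense +
ω_out/ω_in = 132840/77539

132840/77539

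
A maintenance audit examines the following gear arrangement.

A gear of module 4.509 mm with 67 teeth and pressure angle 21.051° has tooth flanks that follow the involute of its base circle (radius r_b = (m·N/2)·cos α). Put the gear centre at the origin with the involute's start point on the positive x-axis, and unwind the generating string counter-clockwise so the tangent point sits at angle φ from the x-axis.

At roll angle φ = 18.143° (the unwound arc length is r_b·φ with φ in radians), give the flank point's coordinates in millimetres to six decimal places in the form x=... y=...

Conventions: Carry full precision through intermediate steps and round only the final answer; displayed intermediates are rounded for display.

recognized (one wheel, involute flank): single-mesh tooth geometry, m = 4.509, N = 67
pitch radius r_p = m·N/2 = 4.509·67/2 = 151.051500
base radius r_b = r_p·cos α = 151.051500·cos 21.051° = 140.970484
roll angle φ = 18.143° = 0.31665509 rad
x = r_b·(cos φ + φ·sin φ) = 147.861887
y = r_b·(sin φ − φ·cos φ) = 1.477085

x=147.861887 y=1.477085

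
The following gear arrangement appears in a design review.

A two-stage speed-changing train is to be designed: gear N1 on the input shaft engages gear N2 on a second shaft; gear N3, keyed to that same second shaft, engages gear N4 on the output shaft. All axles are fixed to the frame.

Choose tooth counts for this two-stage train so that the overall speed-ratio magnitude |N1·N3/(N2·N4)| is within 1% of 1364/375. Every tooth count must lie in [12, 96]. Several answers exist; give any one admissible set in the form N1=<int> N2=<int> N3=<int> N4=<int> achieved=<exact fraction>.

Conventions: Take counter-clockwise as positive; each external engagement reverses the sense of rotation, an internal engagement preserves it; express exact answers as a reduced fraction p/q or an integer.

design class (target 1364/375): fixed-axis compound train
target = 1364/375 in lowest terms: an exact hit needs N1·N3 = k·1364 and N2·N4 = k·375 for one integer k, every count in [12, 96]; additionally prefer no 1:1 stage (N1 ≠ N2, N3 ≠ N4)
k = 1: N1·N3 = 1364 = 22·62, N2·N4 = 375 = 15·25
achieved = 22·62/(15·25) = 1364/375; |achieved − target| = 0 ≤ 341/9375 ✓

N1=22 N2=15 N3=62 N4=25 achieved=1364/375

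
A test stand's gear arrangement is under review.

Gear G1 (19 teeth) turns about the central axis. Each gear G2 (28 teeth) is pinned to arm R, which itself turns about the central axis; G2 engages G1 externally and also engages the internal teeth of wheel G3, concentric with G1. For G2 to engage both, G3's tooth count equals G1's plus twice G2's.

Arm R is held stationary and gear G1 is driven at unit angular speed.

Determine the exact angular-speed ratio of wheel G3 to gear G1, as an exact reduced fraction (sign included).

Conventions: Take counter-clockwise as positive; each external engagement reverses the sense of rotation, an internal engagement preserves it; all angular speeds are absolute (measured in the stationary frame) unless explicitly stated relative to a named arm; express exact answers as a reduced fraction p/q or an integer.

topology: planetary set — G1 19T / G2 28T / G3 75T, arm = carrier (Willis)
ring teeth: 19 + 2·28 = 75
19(ω_sun−ω_arm) = −75(ω_ring−ω_arm),  ω_arm = 0, ω_sun = 1
ω_ring = 0 − (19/75)(1−0) = -19/75
ω_out/ω_in = -19/75

-19/75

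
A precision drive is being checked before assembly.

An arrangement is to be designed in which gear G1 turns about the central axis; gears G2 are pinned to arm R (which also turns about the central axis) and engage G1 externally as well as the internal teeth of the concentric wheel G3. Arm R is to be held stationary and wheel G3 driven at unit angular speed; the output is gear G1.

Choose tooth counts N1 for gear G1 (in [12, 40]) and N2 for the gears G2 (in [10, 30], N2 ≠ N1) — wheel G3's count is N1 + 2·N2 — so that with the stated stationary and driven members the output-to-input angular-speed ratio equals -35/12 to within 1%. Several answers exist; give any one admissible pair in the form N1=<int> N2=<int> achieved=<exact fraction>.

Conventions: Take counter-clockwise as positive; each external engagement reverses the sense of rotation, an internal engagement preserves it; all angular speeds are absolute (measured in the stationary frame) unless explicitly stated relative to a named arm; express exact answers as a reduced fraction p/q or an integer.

planetary set to be sized for -35/12 (Willis relation)
Willis with ω_arm = 0: ω_sun/ω_ring = −N3/N1; set equal to -35/12  ⇒  N3/N1 = −(-35/12) = 35/12
N3 = N1 + 2·N2  ⇒  N2/N1 = (N3/N1 − 1)/2 = (35/12 − 1)/2 = 23/24
smallest multiple with N1 ≥ 12 and N2 ≥ 10: k = 1  ⇒  N1 = 1·24 = 24, N2 = 1·23 = 23 (N1 ≤ 40, N2 ≤ 30, N2 ≠ N1 ✓), N3 = 24 + 2·23 = 70
check: −N3/N1 with N1 = 24, N3 = 70 gives -35/12; |achieved − target| = 0 ≤ 7/240 ✓

N1=24 N2=23 achieved=-35/12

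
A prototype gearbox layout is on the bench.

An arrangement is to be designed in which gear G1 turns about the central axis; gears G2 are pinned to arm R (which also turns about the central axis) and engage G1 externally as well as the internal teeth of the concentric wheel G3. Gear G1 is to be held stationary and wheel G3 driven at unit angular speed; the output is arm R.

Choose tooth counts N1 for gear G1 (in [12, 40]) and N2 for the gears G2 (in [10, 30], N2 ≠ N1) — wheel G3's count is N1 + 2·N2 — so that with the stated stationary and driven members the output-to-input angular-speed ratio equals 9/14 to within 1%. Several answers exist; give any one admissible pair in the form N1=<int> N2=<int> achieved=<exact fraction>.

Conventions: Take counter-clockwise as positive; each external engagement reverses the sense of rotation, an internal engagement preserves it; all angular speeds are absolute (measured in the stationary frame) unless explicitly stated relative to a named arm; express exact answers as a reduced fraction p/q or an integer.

N1=25 N2=10 achieved=9/14

planetary set to be sized for 9/14 (Willis relation)
Willis with ω_sun = 0: ω_arm/ω_ring = N3/(N1+N3); set equal to 9/14  ⇒  N3/N1 = (9/14)/(1 − 9/14) = 9/5
N3 = N1 + 2·N2  ⇒  N2/N1 = (N3/N1 − 1)/2 = (9/5 − 1)/2 = 2/5
smallest multiple with N1 ≥ 12 and N2 ≥ 10: k = 5  ⇒  N1 = 5·5 = 25, N2 = 5·2 = 10 (N1 ≤ 40, N2 ≤ 30, N2 ≠ N1 ✓), N3 = 25 + 2·10 = 45
check: N3/(N1+N3) with N1 = 25, N3 = 45 gives 9/14; |achieved − target| = 0 ≤ 9/1400 ✓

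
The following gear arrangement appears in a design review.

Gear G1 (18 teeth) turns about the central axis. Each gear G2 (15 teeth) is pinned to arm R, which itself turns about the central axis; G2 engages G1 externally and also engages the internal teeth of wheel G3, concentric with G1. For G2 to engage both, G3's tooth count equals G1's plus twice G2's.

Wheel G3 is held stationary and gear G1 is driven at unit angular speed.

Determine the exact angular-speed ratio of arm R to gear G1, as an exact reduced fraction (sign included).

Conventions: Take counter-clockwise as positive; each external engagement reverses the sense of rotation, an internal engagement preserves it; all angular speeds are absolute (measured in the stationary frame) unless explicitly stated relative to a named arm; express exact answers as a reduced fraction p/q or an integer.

3/11

class = planetary set [G3 = 18+2·15 = 48; Willis about the carrier]
ring teeth: 18 + 2·15 = 48
18(ω_sun−ω_arm) = −48(ω_ring−ω_arm),  ω_ring = 0, ω_sun = 1
18(1−ω_arm) = −48(0−ω_arm)  ⇒  66·ω_arm = 18  ⇒  ω_arm = 3/11
ω_out/ω_in = 3/11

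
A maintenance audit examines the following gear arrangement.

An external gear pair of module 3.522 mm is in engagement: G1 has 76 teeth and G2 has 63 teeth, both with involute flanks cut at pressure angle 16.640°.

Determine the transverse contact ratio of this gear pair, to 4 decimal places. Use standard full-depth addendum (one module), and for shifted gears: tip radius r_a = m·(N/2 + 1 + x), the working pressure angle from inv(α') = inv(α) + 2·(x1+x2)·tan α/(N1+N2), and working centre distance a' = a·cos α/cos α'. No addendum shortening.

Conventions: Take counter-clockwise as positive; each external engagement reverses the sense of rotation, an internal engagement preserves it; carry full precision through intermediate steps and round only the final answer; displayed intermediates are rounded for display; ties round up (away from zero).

2.0378

single-mesh involute tooth geometry (76T engaging 63T at module 3.522)
base radii: r_b1 = 128.231335, r_b2 = 106.297028
tip radii: r_a1 = 137.358000, r_a2 = 114.465000
no profile shift: α' = α, a' = a
action lengths: √(r_a1²−r_b1²) = 49.233574, √(r_a2²−r_b2²) = 42.463844
base pitch p_b = π·m·cos α = 10.601332
CR = (49.233574 + 42.463844 − 244.779000·sin 16.64000°)/10.601332 = 2.037777
contact ratio ≈ 2.0378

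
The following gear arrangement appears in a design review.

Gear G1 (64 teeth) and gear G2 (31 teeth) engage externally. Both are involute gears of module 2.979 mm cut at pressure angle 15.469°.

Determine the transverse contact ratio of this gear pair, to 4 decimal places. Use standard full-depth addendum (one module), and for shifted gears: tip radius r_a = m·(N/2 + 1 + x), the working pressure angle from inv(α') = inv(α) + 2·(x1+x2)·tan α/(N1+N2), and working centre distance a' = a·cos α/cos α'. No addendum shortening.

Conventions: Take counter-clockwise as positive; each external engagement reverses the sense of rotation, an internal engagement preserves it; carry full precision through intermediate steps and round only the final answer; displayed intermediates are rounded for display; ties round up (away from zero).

topology: single-mesh involute geometry — m = 2.979, 64T/31T pair
base radii: r_b1 = 91.874734, r_b2 = 44.501824
tip radii: r_a1 = 98.307000, r_a2 = 49.153500
no profile shift: α' = α, a' = a
action lengths: √(r_a1²−r_b1²) = 34.975699, √(r_a2²−r_b2²) = 20.872331
base pitch p_b = π·m·cos α = 9.019781
CR = (34.975699 + 20.872331 − 141.502500·sin 15.46900°)/9.019781 = 2.007467
contact ratio ≈ 2.0075

2.0075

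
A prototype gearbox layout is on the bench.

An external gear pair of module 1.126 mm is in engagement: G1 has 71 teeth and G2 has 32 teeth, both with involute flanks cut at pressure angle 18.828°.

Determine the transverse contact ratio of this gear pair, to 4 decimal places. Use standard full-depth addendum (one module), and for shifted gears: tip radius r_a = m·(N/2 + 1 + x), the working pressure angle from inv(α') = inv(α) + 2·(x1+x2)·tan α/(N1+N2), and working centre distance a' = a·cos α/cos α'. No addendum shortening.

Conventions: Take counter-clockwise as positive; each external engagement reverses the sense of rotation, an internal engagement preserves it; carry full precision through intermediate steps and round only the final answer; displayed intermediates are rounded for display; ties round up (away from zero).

recognized (one external pair, fixed centres): single-mesh tooth geometry, m = 1.126, N1 = 71, N2 = 32
base radii: r_b1 = 37.834111, r_b2 = 17.051994
tip radii: r_a1 = 41.099000, r_a2 = 19.142000
no profile shift: α' = α, a' = a
action lengths: √(r_a1²−r_b1²) = 16.053281, √(r_a2²−r_b2²) = 8.697452
base pitch p_b = π·m·cos α = 3.348151
CR = (16.053281 + 8.697452 − 57.989000·sin 18.82800°)/3.348151 = 1.802799
contact ratio ≈ 1.8028

1.8028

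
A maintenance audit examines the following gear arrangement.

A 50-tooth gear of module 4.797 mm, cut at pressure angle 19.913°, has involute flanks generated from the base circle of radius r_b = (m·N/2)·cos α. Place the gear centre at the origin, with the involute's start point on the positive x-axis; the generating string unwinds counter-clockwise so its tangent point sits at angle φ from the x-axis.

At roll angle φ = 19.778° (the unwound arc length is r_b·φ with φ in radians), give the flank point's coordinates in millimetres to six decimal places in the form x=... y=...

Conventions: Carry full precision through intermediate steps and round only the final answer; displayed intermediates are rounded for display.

x=119.273753 y=1.527598

topology: single-mesh involute geometry — m = 4.797, N = 50
pitch radius r_p = m·N/2 = 4.797·50/2 = 119.925000
base radius r_b = r_p·cos α = 119.925000·cos 19.913° = 112.754789
roll angle φ = 19.778° = 0.34519122 rad
x = r_b·(cos φ + φ·sin φ) = 119.273753
y = r_b·(sin φ − φ·cos φ) = 1.527598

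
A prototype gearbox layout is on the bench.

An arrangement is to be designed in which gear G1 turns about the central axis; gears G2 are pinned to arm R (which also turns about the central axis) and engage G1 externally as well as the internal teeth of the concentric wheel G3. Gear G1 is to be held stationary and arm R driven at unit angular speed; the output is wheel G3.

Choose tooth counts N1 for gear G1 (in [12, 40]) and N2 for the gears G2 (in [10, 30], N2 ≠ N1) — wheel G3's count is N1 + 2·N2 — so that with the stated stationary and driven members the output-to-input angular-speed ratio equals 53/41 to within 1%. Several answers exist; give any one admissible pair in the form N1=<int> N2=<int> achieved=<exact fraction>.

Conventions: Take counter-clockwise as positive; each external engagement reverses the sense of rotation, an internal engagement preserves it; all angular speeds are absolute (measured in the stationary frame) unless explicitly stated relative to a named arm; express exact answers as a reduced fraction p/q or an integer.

design class (target 53/41): planetary set
Willis with ω_sun = 0: ω_ring/ω_arm = (N1+N3)/N3; set equal to 53/41  ⇒  N3/N1 = 1/(53/41 − 1) = 41/12
N3 = N1 + 2·N2  ⇒  N2/N1 = (N3/N1 − 1)/2 = (41/12 − 1)/2 = 29/24
smallest multiple with N1 ≥ 12 and N2 ≥ 10: k = 1  ⇒  N1 = 1·24 = 24, N2 = 1·29 = 29 (N1 ≤ 40, N2 ≤ 30, N2 ≠ N1 ✓), N3 = 24 + 2·29 = 82
check: (N1+N3)/N3 with N1 = 24, N3 = 82 gives 53/41; |achieved − target| = 0 ≤ 53/4100 ✓

N1=24 N2=29 achieved=53/41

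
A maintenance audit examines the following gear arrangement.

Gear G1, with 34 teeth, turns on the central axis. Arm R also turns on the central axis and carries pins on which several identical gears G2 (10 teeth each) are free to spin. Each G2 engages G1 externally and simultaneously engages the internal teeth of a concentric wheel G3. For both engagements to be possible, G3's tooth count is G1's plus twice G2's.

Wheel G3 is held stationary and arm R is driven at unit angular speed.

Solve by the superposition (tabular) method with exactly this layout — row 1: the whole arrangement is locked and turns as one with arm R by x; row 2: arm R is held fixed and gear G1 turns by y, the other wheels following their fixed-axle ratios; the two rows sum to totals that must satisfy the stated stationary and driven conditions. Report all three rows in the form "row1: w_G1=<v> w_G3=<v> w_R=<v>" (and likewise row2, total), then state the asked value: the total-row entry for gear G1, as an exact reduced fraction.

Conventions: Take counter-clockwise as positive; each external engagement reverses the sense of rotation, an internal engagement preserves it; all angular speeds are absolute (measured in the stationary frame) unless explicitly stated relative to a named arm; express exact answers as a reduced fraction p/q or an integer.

row1: w_G1=1 w_G3=1 w_R=1
row2: w_G1=27/17 w_G3=-1 w_R=0
total: w_G1=44/17 w_G3=0 w_R=1
asked value: 44/17

planetary set (34T centre, 10T on arm, 54T internal) — Willis relation
row 1 (train locked, turned with arm): all members turn x
row 2 — arm fixed, fixed-axis ratios: sun y, ring −(34/54)·y, arm 0
boundary: total ω_ring = x − (34/54)·y = 0 and total ω_arm = x = 1  ⇒  y = 27/17, x = 1
row 2 ring = −(34/54)·27/17 = -1
totals (row 1 + row 2): sun 1 + 27/17 = 44/17, ring 1 + (-1) = 0, arm 1 + 0 = 1
asked cell (total, sun) = 44/17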